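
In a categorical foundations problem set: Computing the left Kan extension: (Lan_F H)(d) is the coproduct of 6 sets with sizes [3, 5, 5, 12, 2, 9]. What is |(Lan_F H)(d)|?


Pointwise, the left Kan extension (Lan_F H)(d) is the colimit, indexed
by the comma category (F downarrow d), of H composed with the
projection (F downarrow d) -> C. Here that colimit is given
as a coproduct (disjoint union) of sets, so its cardinality is the
sum of the sizes of the summands.
Coproduct of sets with sizes: 3 + 5 + 5 + 12 + 2 + 9
= 36

36


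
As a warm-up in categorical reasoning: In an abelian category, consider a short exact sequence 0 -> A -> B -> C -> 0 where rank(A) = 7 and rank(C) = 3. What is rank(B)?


For a short exact sequence 0 -> A -> B -> C -> 0,
rank is additive: rank(B) = rank(A) + rank(C).
rank(B) = 7 + 3 = 10

10


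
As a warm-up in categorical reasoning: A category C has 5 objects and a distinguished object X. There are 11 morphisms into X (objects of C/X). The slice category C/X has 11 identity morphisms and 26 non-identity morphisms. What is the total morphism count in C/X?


In the slice category C/X, objects are morphisms to X.
Identity morphisms: 11 (one per object of C/X).
Non-identity morphisms: 26.
Total = 11 + 26 = 37

37


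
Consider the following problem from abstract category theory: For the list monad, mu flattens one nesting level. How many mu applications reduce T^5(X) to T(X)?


Each application of mu: T^2 -> T removes one layer of nesting.
Starting at depth 5 (i.e., T^5(X)), we need to reach T(X).
Number of mu applications = 5 - 1 = 4

4


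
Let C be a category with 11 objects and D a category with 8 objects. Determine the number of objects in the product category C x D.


The product category C x D has objects that are pairs (c, d).
Number of pairs = |Ob(C)| * |Ob(D)| = 11 * 8 = 88

88


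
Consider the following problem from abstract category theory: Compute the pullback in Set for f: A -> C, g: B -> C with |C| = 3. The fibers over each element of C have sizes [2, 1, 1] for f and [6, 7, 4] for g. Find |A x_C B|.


The pullback A x_C B consists of pairs (a, b) with f(a) = g(b).
For each element c in C, the fiber product has |f^-1(c)| * |g^-1(c)| elements.
Summing over C: 2 * 6 + 1 * 7 + 1 * 4
= 12 + 7 + 4 = 23

23


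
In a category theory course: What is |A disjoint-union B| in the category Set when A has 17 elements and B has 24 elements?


In Set, the coproduct A + B is the disjoint union.
|A + B| = |A| + |B| = 17 + 24 = 41

41


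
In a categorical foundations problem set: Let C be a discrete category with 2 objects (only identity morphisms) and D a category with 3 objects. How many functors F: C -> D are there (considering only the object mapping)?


A functor from a discrete category C to D is determined by
where each object maps. Each of the 2 objects of C can map
to any of the 3 objects of D independently.
Number of functors = 3^2 = 9

9


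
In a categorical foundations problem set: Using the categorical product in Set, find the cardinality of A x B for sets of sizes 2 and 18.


In Set, the product A x B is the Cartesian product.
By the universal property, |A x B| = |A| * |B|.
|A x B| = 2 * 18 = 36

36


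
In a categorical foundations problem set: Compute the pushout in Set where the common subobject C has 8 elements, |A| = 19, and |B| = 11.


The pushout A +_C B identifies the images of C in A and B.
|A +_C B| = |A| + |B| - |C| (for injections).
= 19 + 11 - 8 = 22

22


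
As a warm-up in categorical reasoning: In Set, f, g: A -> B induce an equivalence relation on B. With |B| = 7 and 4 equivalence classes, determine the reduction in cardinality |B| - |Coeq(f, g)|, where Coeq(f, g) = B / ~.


The coequalizer Coeq(f, g) = B / ~ has one element per equivalence class.
|B| = 7, |Coeq(f, g)| = 4.
|B| - |Coeq(f, g)| = 7 - 4 = 3.

3


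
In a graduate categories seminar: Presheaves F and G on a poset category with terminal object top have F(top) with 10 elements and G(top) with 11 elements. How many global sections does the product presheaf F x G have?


Global sections of a presheaf on a poset with terminal top satisfy
Gamma(H) ~ H(top). Presheaves admit pointwise products, so
(F x G)(top) = F(top) x G(top) (Cartesian product).
|Gamma(F x G)| = |F(top)| * |G(top)| = 10 * 11 = 110.

110


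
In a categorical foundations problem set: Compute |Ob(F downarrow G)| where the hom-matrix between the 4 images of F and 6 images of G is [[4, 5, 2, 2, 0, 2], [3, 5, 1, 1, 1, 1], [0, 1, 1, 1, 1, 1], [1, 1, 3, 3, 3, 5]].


Objects of (F downarrow G) are triples (a, b, h: F(a)->G(b)).
The count equals the sum of all entries in the hom-matrix.
sum(row 0) = 15
sum(row 1) = 12
sum(row 2) = 5
sum(row 3) = 16
Grand total = 48

48


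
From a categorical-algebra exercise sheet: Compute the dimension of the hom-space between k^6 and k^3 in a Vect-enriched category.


In Vect-enriched categories, Hom(k^n, k^m) is the space of m x n matrices.
dim(Hom(k^6, k^3)) = 3 * 6 = 18

18


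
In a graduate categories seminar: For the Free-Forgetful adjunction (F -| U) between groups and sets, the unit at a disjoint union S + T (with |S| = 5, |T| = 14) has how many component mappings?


The unit eta_X: X -> U(F(X)) of the Free-Forgetful adjunction
maps each element of X to a generator of F(X). For X = S + T (disjoint
union in Set), |S + T| = |S| + |T|.
Total mappings = 5 + 14 = 19.

19


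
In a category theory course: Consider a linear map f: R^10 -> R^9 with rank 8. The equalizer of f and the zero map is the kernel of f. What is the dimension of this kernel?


The equalizer of f and the zero map is ker(f).
By the rank-nullity theorem: dim(ker(f)) = dim(domain) - rank(f).
dim(ker(f)) = 10 - 8 = 2

2


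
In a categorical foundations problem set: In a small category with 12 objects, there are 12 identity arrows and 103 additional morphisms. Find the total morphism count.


Each object has an identity morphism, giving 12 identities.
Adding the 103 non-identity morphisms:
Total = 12 + 103 = 115

115


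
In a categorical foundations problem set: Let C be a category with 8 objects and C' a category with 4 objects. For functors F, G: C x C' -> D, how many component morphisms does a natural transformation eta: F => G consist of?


A natural transformation eta: F => G assigns one component morphism per
object of the domain category.
The domain is the product category C x C', so
|Ob(C x C')| = |Ob(C)| * |Ob(C')| = 8 * 4 = 32.
Therefore eta has 32 component morphisms.

32


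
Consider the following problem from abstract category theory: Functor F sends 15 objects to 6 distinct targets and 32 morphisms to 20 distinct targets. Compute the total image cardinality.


The image of F consists of distinct objects and distinct morphisms.
|Im(F)| on objects = 6
|Im(F)| on morphisms = 20
Total image cardinality = 6 + 20 = 26

26


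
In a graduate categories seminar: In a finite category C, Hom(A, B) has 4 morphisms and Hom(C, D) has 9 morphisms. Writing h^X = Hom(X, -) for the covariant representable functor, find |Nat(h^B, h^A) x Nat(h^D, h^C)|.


By the Yoneda lemma, Nat(h^B, h^A) is isomorphic to Hom(A, B),
so |Nat(h^B, h^A)| = |Hom(A, B)| and |Nat(h^D, h^C)| = |Hom(C, D)|.
|Hom(A, B)| = 4, |Hom(C, D)| = 9.
|Nat(h^B, h^A) x Nat(h^D, h^C)| = 4 * 9 = 36

36


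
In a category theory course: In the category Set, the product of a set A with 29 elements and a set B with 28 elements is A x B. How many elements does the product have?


In Set, the product A x B is the Cartesian product.
By the universal property, |A x B| = |A| * |B|.
|A x B| = 29 * 28 = 812

812


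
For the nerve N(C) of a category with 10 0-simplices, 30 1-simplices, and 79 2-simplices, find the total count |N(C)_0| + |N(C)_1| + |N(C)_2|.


The 2-skeleton of the nerve N(C) consists of simplices in dimensions 0, 1, 2:
  |N(C)_0| = 10 (objects)
  |N(C)_1| = 30 (morphisms)
  |N(C)_2| = 79 (composable pairs)
Total = 10 + 30 + 79 = 119

119


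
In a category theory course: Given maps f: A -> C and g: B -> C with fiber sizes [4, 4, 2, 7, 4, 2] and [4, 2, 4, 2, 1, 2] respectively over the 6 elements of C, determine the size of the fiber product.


The pullback A x_C B consists of pairs (a, b) with f(a) = g(b).
For each element c in C, the fiber product has |f^-1(c)| * |g^-1(c)| elements.
Summing over C: 4 * 4 + 4 * 2 + 2 * 4 + 7 * 2 + 4 * 1 + 2 * 2
= 16 + 8 + 8 + 14 + 4 + 4 = 54

54


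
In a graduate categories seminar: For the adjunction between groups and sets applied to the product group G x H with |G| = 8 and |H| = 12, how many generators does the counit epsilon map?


The counit epsilon_K: F(U(K)) -> K of the Free-Forgetful adjunction
maps |K| generators of F(U(K)) into K. For K = G x H (the product group),
|G x H| = |G| * |H|.
Total generators mapped = 8 * 12 = 96.

96


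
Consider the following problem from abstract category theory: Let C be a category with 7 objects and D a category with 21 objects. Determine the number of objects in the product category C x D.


The product category C x D has objects that are pairs (c, d).
Number of pairs = |Ob(C)| * |Ob(D)| = 7 * 21 = 147

147


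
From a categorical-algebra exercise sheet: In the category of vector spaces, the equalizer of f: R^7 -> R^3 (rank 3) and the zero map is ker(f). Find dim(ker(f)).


The equalizer of f and the zero map is ker(f).
By the rank-nullity theorem: dim(ker(f)) = dim(domain) - rank(f).
dim(ker(f)) = 7 - 3 = 4

4


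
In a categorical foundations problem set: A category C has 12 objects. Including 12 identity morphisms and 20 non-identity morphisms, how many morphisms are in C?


Each object has an identity morphism, giving 12 identities.
Adding the 20 non-identity morphisms:
Total = 12 + 20 = 32

32


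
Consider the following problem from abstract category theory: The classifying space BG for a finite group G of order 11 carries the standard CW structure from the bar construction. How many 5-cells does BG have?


In the bar-construction CW model of BG, the n-cells are indexed by
n-tuples [g_1|...|g_n] of non-identity elements of G (degenerate
simplices with some g_i = e do not contribute cells), so there are
(|G| - 1)^n n-cells.
For dim = 5 with |G| = 11:
cells = (11 - 1)^5 = 10^5 = 100000

100000


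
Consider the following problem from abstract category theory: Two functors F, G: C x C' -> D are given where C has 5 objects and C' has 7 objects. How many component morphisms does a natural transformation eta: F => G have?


A natural transformation eta: F => G assigns one component morphism per
object of the domain category.
The domain is the product category C x C', so
|Ob(C x C')| = |Ob(C)| * |Ob(C')| = 5 * 7 = 35.
Therefore eta has 35 component morphisms.

35


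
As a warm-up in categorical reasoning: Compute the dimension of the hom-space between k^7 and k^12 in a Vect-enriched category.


In Vect-enriched categories, Hom(k^n, k^m) is the space of m x n matrices.
dim(Hom(k^7, k^12)) = 12 * 7 = 84

84


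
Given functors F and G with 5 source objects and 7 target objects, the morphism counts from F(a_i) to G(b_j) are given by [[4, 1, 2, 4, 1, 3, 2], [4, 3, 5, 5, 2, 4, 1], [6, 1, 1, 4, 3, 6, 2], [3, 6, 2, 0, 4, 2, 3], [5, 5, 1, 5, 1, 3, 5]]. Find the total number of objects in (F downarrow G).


Objects of (F downarrow G) are triples (a, b, h: F(a)->G(b)).
The count equals the sum of all entries in the hom-matrix.
sum(row 0) = 17
sum(row 1) = 24
sum(row 2) = 23
sum(row 3) = 20
sum(row 4) = 25
Grand total = 109

109


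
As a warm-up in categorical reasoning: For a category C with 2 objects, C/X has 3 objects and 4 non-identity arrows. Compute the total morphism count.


In the slice category C/X, objects are morphisms to X.
Identity morphisms: 3 (one per object of C/X).
Non-identity morphisms: 4.
Total = 3 + 4 = 7

7


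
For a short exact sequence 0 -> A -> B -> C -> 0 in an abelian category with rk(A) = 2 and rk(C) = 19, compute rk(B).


For a short exact sequence 0 -> A -> B -> C -> 0,
rank is additive: rank(B) = rank(A) + rank(C).
rank(B) = 2 + 19 = 21

21


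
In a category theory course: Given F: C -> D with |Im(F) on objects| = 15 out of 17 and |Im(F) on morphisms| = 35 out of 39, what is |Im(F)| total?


The image of F consists of distinct objects and distinct morphisms.
|Im(F)| on objects = 15
|Im(F)| on morphisms = 35
Total image cardinality = 15 + 35 = 50

50


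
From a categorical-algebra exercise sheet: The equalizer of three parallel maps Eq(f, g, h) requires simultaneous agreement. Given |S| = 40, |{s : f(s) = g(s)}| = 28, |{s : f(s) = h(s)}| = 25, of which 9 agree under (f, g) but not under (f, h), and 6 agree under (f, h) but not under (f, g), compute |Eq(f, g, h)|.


Eq(f, g, h) is the triple-agreement set: points in S where all three
maps take the same value. Using inclusion-exclusion on the pairwise data:
Pair (f, g) agrees on 28 points; pair (f, h) on 25 points.
Points agreeing under (f, g) but not (f, h) = 9; under (f, h) but not (f, g) = 6.
Triple-agreement = agreement-in-(f, g) minus points that agree under (f, g) but not (f, h):
|Eq(f, g, h)| = 28 - 9 = 19
(cross-check via (f, h): 25 - 6 = 19.)

19


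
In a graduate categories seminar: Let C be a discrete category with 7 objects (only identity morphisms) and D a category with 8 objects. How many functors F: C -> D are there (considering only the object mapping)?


A functor from a discrete category C to D is determined by
where each object maps. Each of the 7 objects of C can map
to any of the 8 objects of D independently.
Number of functors = 8^7 = 2097152

2097152


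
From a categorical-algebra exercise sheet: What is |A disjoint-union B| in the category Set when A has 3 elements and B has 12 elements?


In Set, the coproduct A + B is the disjoint union.
|A + B| = |A| + |B| = 3 + 12 = 15

15


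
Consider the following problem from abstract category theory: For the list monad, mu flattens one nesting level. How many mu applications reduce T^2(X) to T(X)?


Each application of mu: T^2 -> T removes one layer of nesting.
Starting at depth 2 (i.e., T^2(X)), we need to reach T(X).
Number of mu applications = 2 - 1 = 1

1


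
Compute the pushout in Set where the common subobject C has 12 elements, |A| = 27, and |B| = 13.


The pushout A +_C B identifies the images of C in A and B.
|A +_C B| = |A| + |B| - |C| (for injections).
= 27 + 13 - 12 = 28

28


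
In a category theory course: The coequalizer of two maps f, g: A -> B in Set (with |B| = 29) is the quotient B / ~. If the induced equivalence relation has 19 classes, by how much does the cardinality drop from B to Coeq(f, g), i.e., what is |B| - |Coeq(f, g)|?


The coequalizer Coeq(f, g) = B / ~ has one element per equivalence class.
|B| = 29, |Coeq(f, g)| = 19.
|B| - |Coeq(f, g)| = 29 - 19 = 10.

10


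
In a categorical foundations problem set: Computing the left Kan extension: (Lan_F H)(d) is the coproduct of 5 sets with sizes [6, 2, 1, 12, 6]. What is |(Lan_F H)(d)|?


Pointwise, the left Kan extension (Lan_F H)(d) is the colimit, indexed
by the comma category (F downarrow d), of H composed with the
projection (F downarrow d) -> C. Here that colimit is given
as a coproduct (disjoint union) of sets, so its cardinality is the
sum of the sizes of the summands.
Coproduct of sets with sizes: 6 + 2 + 1 + 12 + 6
= 27

27


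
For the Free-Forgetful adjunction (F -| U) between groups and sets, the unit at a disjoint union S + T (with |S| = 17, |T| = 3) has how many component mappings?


The unit eta_X: X -> U(F(X)) of the Free-Forgetful adjunction
maps each element of X to a generator of F(X). For X = S + T (disjoint
union in Set), |S + T| = |S| + |T|.
Total mappings = 17 + 3 = 20.

20


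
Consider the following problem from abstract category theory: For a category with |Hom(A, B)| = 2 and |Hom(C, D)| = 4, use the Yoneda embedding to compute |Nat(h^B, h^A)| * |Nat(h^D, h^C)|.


By the Yoneda lemma, Nat(h^B, h^A) is isomorphic to Hom(A, B),
so |Nat(h^B, h^A)| = |Hom(A, B)| and |Nat(h^D, h^C)| = |Hom(C, D)|.
|Hom(A, B)| = 2, |Hom(C, D)| = 4.
|Nat(h^B, h^A) x Nat(h^D, h^C)| = 2 * 4 = 8

8


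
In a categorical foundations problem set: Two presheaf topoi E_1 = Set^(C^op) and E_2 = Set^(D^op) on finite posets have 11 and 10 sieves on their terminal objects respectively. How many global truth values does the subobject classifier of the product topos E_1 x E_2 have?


In a product of presheaf topoi E_1 x E_2, the subobject classifier
is Omega = Omega_1 x Omega_2 (componentwise), so
|Omega(top)| = |Omega_1(top_1)| * |Omega_2(top_2)|.
= 11 * 10 = 110.

110


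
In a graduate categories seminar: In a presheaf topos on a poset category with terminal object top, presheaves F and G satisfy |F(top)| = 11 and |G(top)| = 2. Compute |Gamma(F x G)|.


Global sections of a presheaf on a poset with terminal top satisfy
Gamma(H) ~ H(top). Presheaves admit pointwise products, so
(F x G)(top) = F(top) x G(top) (Cartesian product).
|Gamma(F x G)| = |F(top)| * |G(top)| = 11 * 2 = 22.

22


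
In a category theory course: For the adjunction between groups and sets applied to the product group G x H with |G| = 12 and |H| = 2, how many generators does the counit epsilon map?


The counit epsilon_K: F(U(K)) -> K of the Free-Forgetful adjunction
maps |K| generators of F(U(K)) into K. For K = G x H (the product group),
|G x H| = |G| * |H|.
Total generators mapped = 12 * 2 = 24.

24


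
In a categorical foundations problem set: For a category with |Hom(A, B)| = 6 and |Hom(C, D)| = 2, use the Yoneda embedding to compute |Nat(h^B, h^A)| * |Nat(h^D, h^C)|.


By the Yoneda lemma, Nat(h^B, h^A) is isomorphic to Hom(A, B),
so |Nat(h^B, h^A)| = |Hom(A, B)| and |Nat(h^D, h^C)| = |Hom(C, D)|.
|Hom(A, B)| = 6, |Hom(C, D)| = 2.
|Nat(h^B, h^A) x Nat(h^D, h^C)| = 6 * 2 = 12

12


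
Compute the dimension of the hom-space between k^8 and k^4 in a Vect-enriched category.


In Vect-enriched categories, Hom(k^n, k^m) is the space of m x n matrices.
dim(Hom(k^8, k^4)) = 4 * 8 = 32

32


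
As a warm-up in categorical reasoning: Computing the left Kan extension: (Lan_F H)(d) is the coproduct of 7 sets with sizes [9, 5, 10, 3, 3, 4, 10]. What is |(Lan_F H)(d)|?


Pointwise, the left Kan extension (Lan_F H)(d) is the colimit, indexed
by the comma category (F downarrow d), of H composed with the
projection (F downarrow d) -> C. Here that colimit is given
as a coproduct (disjoint union) of sets, so its cardinality is the
sum of the sizes of the summands.
Coproduct of sets with sizes: 9 + 5 + 10 + 3 + 3 + 4 + 10
= 44

44


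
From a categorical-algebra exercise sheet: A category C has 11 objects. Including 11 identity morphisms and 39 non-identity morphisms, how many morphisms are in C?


Each object has an identity morphism, giving 11 identities.
Adding the 39 non-identity morphisms:
Total = 11 + 39 = 50

50


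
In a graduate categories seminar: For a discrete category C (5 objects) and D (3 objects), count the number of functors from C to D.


A functor from a discrete category C to D is determined by
where each object maps. Each of the 5 objects of C can map
to any of the 3 objects of D independently.
Number of functors = 3^5 = 243

243


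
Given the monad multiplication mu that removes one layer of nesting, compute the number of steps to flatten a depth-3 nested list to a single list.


Each application of mu: T^2 -> T removes one layer of nesting.
Starting at depth 3 (i.e., T^3(X)), we need to reach T(X).
Number of mu applications = 3 - 1 = 2

2


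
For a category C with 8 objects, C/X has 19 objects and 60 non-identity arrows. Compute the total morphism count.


In the slice category C/X, objects are morphisms to X.
Identity morphisms: 19 (one per object of C/X).
Non-identity morphisms: 60.
Total = 19 + 60 = 79

79


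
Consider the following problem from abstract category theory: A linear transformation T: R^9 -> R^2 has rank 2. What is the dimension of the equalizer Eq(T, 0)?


The equalizer of f and the zero map is ker(f).
By the rank-nullity theorem: dim(ker(f)) = dim(domain) - rank(f).
dim(ker(f)) = 9 - 2 = 7

7


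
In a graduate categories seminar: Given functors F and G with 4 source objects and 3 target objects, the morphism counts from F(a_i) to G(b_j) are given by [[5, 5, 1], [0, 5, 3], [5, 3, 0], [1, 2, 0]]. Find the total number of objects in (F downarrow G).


Objects of (F downarrow G) are triples (a, b, h: F(a)->G(b)).
The count equals the sum of all entries in the hom-matrix.
sum(row 0) = 11
sum(row 1) = 8
sum(row 2) = 8
sum(row 3) = 3
Grand total = 30

30


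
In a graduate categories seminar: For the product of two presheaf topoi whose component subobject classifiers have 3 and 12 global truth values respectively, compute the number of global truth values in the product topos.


In a product of presheaf topoi E_1 x E_2, the subobject classifier
is Omega = Omega_1 x Omega_2 (componentwise), so
|Omega(top)| = |Omega_1(top_1)| * |Omega_2(top_2)|.
= 3 * 12 = 36.

36


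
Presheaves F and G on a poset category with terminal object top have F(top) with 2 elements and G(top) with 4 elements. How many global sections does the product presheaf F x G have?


Global sections of a presheaf on a poset with terminal top satisfy
Gamma(H) ~ H(top). Presheaves admit pointwise products, so
(F x G)(top) = F(top) x G(top) (Cartesian product).
|Gamma(F x G)| = |F(top)| * |G(top)| = 2 * 4 = 8.

8


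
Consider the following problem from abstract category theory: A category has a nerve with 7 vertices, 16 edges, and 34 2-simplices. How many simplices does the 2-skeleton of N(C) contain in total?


The 2-skeleton of the nerve N(C) consists of simplices in dimensions 0, 1, 2:
  |N(C)_0| = 7 (objects)
  |N(C)_1| = 16 (morphisms)
  |N(C)_2| = 34 (composable pairs)
Total = 7 + 16 + 34 = 57

57


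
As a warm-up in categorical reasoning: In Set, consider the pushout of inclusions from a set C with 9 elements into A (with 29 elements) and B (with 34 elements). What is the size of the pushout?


The pushout A +_C B identifies the images of C in A and B.
|A +_C B| = |A| + |B| - |C| (for injections).
= 29 + 34 - 9 = 54

54


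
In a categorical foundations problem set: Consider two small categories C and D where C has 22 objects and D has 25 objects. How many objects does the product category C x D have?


The product category C x D has objects that are pairs (c, d).
Number of pairs = |Ob(C)| * |Ob(D)| = 22 * 25 = 550

550


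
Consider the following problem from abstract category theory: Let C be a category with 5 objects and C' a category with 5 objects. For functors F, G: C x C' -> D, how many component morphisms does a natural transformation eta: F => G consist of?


A natural transformation eta: F => G assigns one component morphism per
object of the domain category.
The domain is the product category C x C', so
|Ob(C x C')| = |Ob(C)| * |Ob(C')| = 5 * 5 = 25.
Therefore eta has 25 component morphisms.

25


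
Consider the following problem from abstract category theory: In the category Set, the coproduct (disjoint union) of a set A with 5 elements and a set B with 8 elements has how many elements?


In Set, the coproduct A + B is the disjoint union.
|A + B| = |A| + |B| = 5 + 8 = 13

13


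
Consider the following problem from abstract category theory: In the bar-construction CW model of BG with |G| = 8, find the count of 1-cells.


In the bar-construction CW model of BG, the n-cells are indexed by
n-tuples [g_1|...|g_n] of non-identity elements of G (degenerate
simplices with some g_i = e do not contribute cells), so there are
(|G| - 1)^n n-cells.
For dim = 1 with |G| = 8:
cells = (8 - 1)^1 = 7^1 = 7

7


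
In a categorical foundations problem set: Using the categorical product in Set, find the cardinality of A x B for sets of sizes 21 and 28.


In Set, the product A x B is the Cartesian product.
By the universal property, |A x B| = |A| * |B|.
|A x B| = 21 * 28 = 588

588


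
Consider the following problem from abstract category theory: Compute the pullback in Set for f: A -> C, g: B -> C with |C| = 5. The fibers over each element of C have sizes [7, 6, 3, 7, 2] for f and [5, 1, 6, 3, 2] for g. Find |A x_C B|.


The pullback A x_C B consists of pairs (a, b) with f(a) = g(b).
For each element c in C, the fiber product has |f^-1(c)| * |g^-1(c)| elements.
Summing over C: 7 * 5 + 6 * 1 + 3 * 6 + 7 * 3 + 2 * 2
= 35 + 6 + 18 + 21 + 4 = 84

84


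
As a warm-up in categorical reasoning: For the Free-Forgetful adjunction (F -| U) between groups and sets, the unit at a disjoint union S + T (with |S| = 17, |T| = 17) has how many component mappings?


The unit eta_X: X -> U(F(X)) of the Free-Forgetful adjunction
maps each element of X to a generator of F(X). For X = S + T (disjoint
union in Set), |S + T| = |S| + |T|.
Total mappings = 17 + 17 = 34.

34


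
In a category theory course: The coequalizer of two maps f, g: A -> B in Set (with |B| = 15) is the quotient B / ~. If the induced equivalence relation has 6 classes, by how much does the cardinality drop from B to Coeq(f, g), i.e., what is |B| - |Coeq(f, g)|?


The coequalizer Coeq(f, g) = B / ~ has one element per equivalence class.
|B| = 15, |Coeq(f, g)| = 6.
|B| - |Coeq(f, g)| = 15 - 6 = 9.

9


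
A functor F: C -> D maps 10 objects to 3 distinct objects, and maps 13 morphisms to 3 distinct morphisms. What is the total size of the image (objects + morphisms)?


The image of F consists of distinct objects and distinct morphisms.
|Im(F)| on objects = 3
|Im(F)| on morphisms = 3
Total image cardinality = 3 + 3 = 6

6


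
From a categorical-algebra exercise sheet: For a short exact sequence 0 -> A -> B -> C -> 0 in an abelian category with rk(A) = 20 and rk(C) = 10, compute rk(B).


For a short exact sequence 0 -> A -> B -> C -> 0,
rank is additive: rank(B) = rank(A) + rank(C).
rank(B) = 20 + 10 = 30

30


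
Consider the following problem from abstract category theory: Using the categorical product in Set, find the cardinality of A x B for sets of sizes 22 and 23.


In Set, the product A x B is the Cartesian product.
By the universal property, |A x B| = |A| * |B|.
|A x B| = 22 * 23 = 506

506


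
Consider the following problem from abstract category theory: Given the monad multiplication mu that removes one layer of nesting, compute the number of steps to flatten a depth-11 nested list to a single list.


Each application of mu: T^2 -> T removes one layer of nesting.
Starting at depth 11 (i.e., T^11(X)), we need to reach T(X).
Number of mu applications = 11 - 1 = 10

10


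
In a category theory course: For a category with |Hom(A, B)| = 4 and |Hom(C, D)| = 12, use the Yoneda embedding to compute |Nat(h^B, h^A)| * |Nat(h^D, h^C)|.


By the Yoneda lemma, Nat(h^B, h^A) is isomorphic to Hom(A, B),
so |Nat(h^B, h^A)| = |Hom(A, B)| and |Nat(h^D, h^C)| = |Hom(C, D)|.
|Hom(A, B)| = 4, |Hom(C, D)| = 12.
|Nat(h^B, h^A) x Nat(h^D, h^C)| = 4 * 12 = 48

48


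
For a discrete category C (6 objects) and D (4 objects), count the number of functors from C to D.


A functor from a discrete category C to D is determined by
where each object maps. Each of the 6 objects of C can map
to any of the 4 objects of D independently.
Number of functors = 4^6 = 4096

4096


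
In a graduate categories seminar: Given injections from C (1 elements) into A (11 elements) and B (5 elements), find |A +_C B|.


The pushout A +_C B identifies the images of C in A and B.
|A +_C B| = |A| + |B| - |C| (for injections).
= 11 + 5 - 1 = 15

15


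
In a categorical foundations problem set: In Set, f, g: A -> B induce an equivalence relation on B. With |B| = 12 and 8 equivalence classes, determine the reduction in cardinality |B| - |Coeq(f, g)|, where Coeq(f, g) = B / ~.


The coequalizer Coeq(f, g) = B / ~ has one element per equivalence class.
|B| = 12, |Coeq(f, g)| = 8.
|B| - |Coeq(f, g)| = 12 - 8 = 4.

4


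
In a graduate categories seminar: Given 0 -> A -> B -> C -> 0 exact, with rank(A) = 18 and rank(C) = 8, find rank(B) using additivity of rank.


For a short exact sequence 0 -> A -> B -> C -> 0,
rank is additive: rank(B) = rank(A) + rank(C).
rank(B) = 18 + 8 = 26

26


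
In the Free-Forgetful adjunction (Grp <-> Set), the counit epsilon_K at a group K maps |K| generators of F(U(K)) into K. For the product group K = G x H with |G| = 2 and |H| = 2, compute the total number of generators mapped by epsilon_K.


The counit epsilon_K: F(U(K)) -> K of the Free-Forgetful adjunction
maps |K| generators of F(U(K)) into K. For K = G x H (the product group),
|G x H| = |G| * |H|.
Total generators mapped = 2 * 2 = 4.

4


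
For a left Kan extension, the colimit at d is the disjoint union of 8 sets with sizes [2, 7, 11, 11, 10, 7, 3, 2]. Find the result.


Pointwise, the left Kan extension (Lan_F H)(d) is the colimit, indexed
by the comma category (F downarrow d), of H composed with the
projection (F downarrow d) -> C. Here that colimit is given
as a coproduct (disjoint union) of sets, so its cardinality is the
sum of the sizes of the summands.
Coproduct of sets with sizes: 2 + 7 + 11 + 11 + 10 + 7 + 3 + 2
= 53

53


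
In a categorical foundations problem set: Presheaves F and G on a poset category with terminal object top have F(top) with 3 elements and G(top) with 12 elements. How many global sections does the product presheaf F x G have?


Global sections of a presheaf on a poset with terminal top satisfy
Gamma(H) ~ H(top). Presheaves admit pointwise products, so
(F x G)(top) = F(top) x G(top) (Cartesian product).
|Gamma(F x G)| = |F(top)| * |G(top)| = 3 * 12 = 36.

36


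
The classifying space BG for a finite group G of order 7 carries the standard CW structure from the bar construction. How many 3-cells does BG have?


In the bar-construction CW model of BG, the n-cells are indexed by
n-tuples [g_1|...|g_n] of non-identity elements of G (degenerate
simplices with some g_i = e do not contribute cells), so there are
(|G| - 1)^n n-cells.
For dim = 3 with |G| = 7:
cells = (7 - 1)^3 = 6^3 = 216

216


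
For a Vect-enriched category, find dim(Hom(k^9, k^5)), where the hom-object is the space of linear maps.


In Vect-enriched categories, Hom(k^n, k^m) is the space of m x n matrices.
dim(Hom(k^9, k^5)) = 5 * 9 = 45

45


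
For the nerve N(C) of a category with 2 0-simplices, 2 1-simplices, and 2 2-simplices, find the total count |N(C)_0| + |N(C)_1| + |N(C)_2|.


The 2-skeleton of the nerve N(C) consists of simplices in dimensions 0, 1, 2:
  |N(C)_0| = 2 (objects)
  |N(C)_1| = 2 (morphisms)
  |N(C)_2| = 2 (composable pairs)
Total = 2 + 2 + 2 = 6

6


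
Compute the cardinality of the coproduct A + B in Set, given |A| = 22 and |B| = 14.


In Set, the coproduct A + B is the disjoint union.
|A + B| = |A| + |B| = 22 + 14 = 36

36


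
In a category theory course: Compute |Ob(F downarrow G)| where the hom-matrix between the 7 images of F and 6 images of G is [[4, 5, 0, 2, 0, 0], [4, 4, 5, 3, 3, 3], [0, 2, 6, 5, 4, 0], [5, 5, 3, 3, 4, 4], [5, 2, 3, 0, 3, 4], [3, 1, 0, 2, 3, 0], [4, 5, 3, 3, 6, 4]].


Objects of (F downarrow G) are triples (a, b, h: F(a)->G(b)).
The count equals the sum of all entries in the hom-matrix.
sum(row 0) = 11
sum(row 1) = 22
sum(row 2) = 17
sum(row 3) = 24
sum(row 4) = 17
sum(row 5) = 9
sum(row 6) = 25
Grand total = 125

125


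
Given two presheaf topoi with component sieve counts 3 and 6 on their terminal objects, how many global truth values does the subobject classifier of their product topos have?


In a product of presheaf topoi E_1 x E_2, the subobject classifier
is Omega = Omega_1 x Omega_2 (componentwise), so
|Omega(top)| = |Omega_1(top_1)| * |Omega_2(top_2)|.
= 3 * 6 = 18.

18


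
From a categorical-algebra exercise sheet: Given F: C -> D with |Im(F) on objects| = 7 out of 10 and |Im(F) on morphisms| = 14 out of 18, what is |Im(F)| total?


The image of F consists of distinct objects and distinct morphisms.
|Im(F)| on objects = 7
|Im(F)| on morphisms = 14
Total image cardinality = 7 + 14 = 21

21


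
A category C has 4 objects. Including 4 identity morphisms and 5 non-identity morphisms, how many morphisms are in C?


Each object has an identity morphism, giving 4 identities.
Adding the 5 non-identity morphisms:
Total = 4 + 5 = 9

9


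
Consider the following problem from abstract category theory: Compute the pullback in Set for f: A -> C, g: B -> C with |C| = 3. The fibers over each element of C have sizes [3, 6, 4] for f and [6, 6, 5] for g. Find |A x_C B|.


The pullback A x_C B consists of pairs (a, b) with f(a) = g(b).
For each element c in C, the fiber product has |f^-1(c)| * |g^-1(c)| elements.
Summing over C: 3 * 6 + 6 * 6 + 4 * 5
= 18 + 36 + 20 = 74

74


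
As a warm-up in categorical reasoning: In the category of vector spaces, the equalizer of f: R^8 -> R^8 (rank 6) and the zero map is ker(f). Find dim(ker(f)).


The equalizer of f and the zero map is ker(f).
By the rank-nullity theorem: dim(ker(f)) = dim(domain) - rank(f).
dim(ker(f)) = 8 - 6 = 2

2


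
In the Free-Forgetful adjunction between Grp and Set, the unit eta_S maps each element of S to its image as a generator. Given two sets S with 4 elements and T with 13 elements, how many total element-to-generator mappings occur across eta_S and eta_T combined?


The unit eta_X: X -> U(F(X)) of the Free-Forgetful adjunction
maps each element of X to a generator of F(X). For X = S + T (disjoint
union in Set), |S + T| = |S| + |T|.
Total mappings = 4 + 13 = 17.

17


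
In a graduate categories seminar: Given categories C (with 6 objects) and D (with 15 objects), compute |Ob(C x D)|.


The product category C x D has objects that are pairs (c, d).
Number of pairs = |Ob(C)| * |Ob(D)| = 6 * 15 = 90

90


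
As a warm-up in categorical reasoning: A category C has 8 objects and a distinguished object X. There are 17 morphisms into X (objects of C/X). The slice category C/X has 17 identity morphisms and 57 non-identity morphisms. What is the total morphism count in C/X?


In the slice category C/X, objects are morphisms to X.
Identity morphisms: 17 (one per object of C/X).
Non-identity morphisms: 57.
Total = 17 + 57 = 74

74


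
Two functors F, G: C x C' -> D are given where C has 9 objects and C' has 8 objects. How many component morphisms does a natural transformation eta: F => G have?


A natural transformation eta: F => G assigns one component morphism per
object of the domain category.
The domain is the product category C x C', so
|Ob(C x C')| = |Ob(C)| * |Ob(C')| = 9 * 8 = 72.
Therefore eta has 72 component morphisms.

72


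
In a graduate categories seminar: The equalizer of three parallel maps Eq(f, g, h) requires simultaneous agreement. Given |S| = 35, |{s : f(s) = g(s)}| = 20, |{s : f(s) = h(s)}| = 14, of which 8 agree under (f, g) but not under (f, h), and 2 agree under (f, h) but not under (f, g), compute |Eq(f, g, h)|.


Eq(f, g, h) is the triple-agreement set: points in S where all three
maps take the same value. Using inclusion-exclusion on the pairwise data:
Pair (f, g) agrees on 20 points; pair (f, h) on 14 points.
Points agreeing under (f, g) but not (f, h) = 8; under (f, h) but not (f, g) = 2.
Triple-agreement = agreement-in-(f, g) minus points that agree under (f, g) but not (f, h):
|Eq(f, g, h)| = 20 - 8 = 12
(cross-check via (f, h): 14 - 2 = 12.)

12


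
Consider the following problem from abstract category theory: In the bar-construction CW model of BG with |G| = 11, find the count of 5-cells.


In the bar-construction CW model of BG, the n-cells are indexed by
n-tuples [g_1|...|g_n] of non-identity elements of G (degenerate
simplices with some g_i = e do not contribute cells), so there are
(|G| - 1)^n n-cells.
For dim = 5 with |G| = 11:
cells = (11 - 1)^5 = 10^5 = 100000

100000


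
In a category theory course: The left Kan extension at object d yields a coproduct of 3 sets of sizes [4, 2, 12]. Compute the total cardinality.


Pointwise, the left Kan extension (Lan_F H)(d) is the colimit, indexed
by the comma category (F downarrow d), of H composed with the
projection (F downarrow d) -> C. Here that colimit is given
as a coproduct (disjoint union) of sets, so its cardinality is the
sum of the sizes of the summands.
Coproduct of sets with sizes: 4 + 2 + 12
= 18

18


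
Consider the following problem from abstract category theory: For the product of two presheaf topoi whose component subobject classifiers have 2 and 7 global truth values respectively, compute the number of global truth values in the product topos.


In a product of presheaf topoi E_1 x E_2, the subobject classifier
is Omega = Omega_1 x Omega_2 (componentwise), so
|Omega(top)| = |Omega_1(top_1)| * |Omega_2(top_2)|.
= 2 * 7 = 14.

14


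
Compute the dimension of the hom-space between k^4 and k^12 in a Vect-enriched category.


In Vect-enriched categories, Hom(k^n, k^m) is the space of m x n matrices.
dim(Hom(k^4, k^12)) = 12 * 4 = 48

48


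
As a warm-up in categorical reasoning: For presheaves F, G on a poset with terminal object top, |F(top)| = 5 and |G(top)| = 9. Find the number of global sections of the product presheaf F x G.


Global sections of a presheaf on a poset with terminal top satisfy
Gamma(H) ~ H(top). Presheaves admit pointwise products, so
(F x G)(top) = F(top) x G(top) (Cartesian product).
|Gamma(F x G)| = |F(top)| * |G(top)| = 5 * 9 = 45.

45


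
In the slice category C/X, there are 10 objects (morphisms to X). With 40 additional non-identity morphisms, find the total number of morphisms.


In the slice category C/X, objects are morphisms to X.
Identity morphisms: 10 (one per object of C/X).
Non-identity morphisms: 40.
Total = 10 + 40 = 50

50


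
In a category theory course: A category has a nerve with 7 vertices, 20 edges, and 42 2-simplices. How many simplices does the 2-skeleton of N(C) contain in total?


The 2-skeleton of the nerve N(C) consists of simplices in dimensions 0, 1, 2:
  |N(C)_0| = 7 (objects)
  |N(C)_1| = 20 (morphisms)
  |N(C)_2| = 42 (composable pairs)
Total = 7 + 20 + 42 = 69

69


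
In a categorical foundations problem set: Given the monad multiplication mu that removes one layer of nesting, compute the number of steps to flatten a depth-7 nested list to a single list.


Each application of mu: T^2 -> T removes one layer of nesting.
Starting at depth 7 (i.e., T^7(X)), we need to reach T(X).
Number of mu applications = 7 - 1 = 6

6


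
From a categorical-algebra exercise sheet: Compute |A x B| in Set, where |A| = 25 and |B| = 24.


In Set, the product A x B is the Cartesian product.
By the universal property, |A x B| = |A| * |B|.
|A x B| = 25 * 24 = 600

600


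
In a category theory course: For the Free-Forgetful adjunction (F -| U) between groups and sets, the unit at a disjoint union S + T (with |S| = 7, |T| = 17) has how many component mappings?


The unit eta_X: X -> U(F(X)) of the Free-Forgetful adjunction
maps each element of X to a generator of F(X). For X = S + T (disjoint
union in Set), |S + T| = |S| + |T|.
Total mappings = 7 + 17 = 24.

24


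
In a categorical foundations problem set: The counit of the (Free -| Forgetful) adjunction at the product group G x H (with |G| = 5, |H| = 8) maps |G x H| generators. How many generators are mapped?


The counit epsilon_K: F(U(K)) -> K of the Free-Forgetful adjunction
maps |K| generators of F(U(K)) into K. For K = G x H (the product group),
|G x H| = |G| * |H|.
Total generators mapped = 5 * 8 = 40.

40


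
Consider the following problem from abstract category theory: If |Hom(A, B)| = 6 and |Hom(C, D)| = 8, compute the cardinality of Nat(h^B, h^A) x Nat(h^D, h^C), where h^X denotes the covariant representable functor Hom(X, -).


By the Yoneda lemma, Nat(h^B, h^A) is isomorphic to Hom(A, B),
so |Nat(h^B, h^A)| = |Hom(A, B)| and |Nat(h^D, h^C)| = |Hom(C, D)|.
|Hom(A, B)| = 6, |Hom(C, D)| = 8.
|Nat(h^B, h^A) x Nat(h^D, h^C)| = 6 * 8 = 48

48
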